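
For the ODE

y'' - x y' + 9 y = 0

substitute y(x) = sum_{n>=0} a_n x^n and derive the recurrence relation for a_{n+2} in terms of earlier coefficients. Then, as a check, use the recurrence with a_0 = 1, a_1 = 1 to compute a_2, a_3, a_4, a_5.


Substitute y = sum_n a_n x^n.
y''(x) has coefficient (n+2)(n+1) a_{n+2} at x^n;
-x y'(x) has coefficient -n a_n at x^n (shift);
9 y(x) has coefficient 9 a_n at x^n.
Matching x^n: (n+2)(n+1) a_{n+2} + (-n + 9) a_n = 0.
Thus a_{n+2} = (n - 9) / ((n+1)(n+2)) * a_n.

Check with a_0 = 1, a_1 = 1 (apply the recurrence for n = 0, 1, 2, 3): a_0 = 1, a_1 = 1, a_2 = -9/2, a_3 = -4/3, a_4 = 21/8, a_5 = 2/5.

a_(n+2) = (n - 9) / ((n+1)(n+2)) * a_n; check: a_0 = 1, a_1 = 1, a_2 = -9/2, a_3 = -4/3, a_4 = 21/8, a_5 = 2/5


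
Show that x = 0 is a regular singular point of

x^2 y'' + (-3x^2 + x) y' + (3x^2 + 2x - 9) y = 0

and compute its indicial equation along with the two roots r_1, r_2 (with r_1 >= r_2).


Divide by x^2 to reach normal form y'' + P_1(x) y' + P_2(x) y = 0 with P_1(x) = -3 + 1/x and P_2(x) = 3 + 2/x - 9/x^2.
x = 0 is a singular point because the y'-coefficient -3 + 1/x has a pole at x = 0 and the y-coefficient 3 + 2/x - 9/x^2 has a pole at x = 0.
It is a regular singular point because x P_1(x) = p(x) = 1 - 3x and x^2 P_2(x) = q(x) = 3x^2 + 2x - 9 are polynomials, hence analytic at x = 0.
p(0) = 1,  q(0) = -9.
Indicial equation: r(r-1) + p(0) r + q(0) = 0, i.e. r^2 + (p(0) - 1) r + q(0) = 0, i.e. r^2 - 9 = 0.
Discriminant: (0)^2 - 4(-9) = 36, so r = (0 ± 6)/2.
Solving: r_1 = 3, r_2 = -3.

indicial: r^2 - 9 = 0; roots r_1 = 3, r_2 = -3


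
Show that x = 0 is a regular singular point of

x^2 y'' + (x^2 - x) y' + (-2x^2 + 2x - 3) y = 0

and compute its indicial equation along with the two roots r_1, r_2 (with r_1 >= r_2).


Divide by x^2 to reach normal form y'' + P_1(x) y' + P_2(x) y = 0 with P_1(x) = 1 - 1/x and P_2(x) = -2 + 2/x - 3/x^2.
x = 0 is a singular point because the y'-coefficient 1 - 1/x has a pole at x = 0 and the y-coefficient -2 + 2/x - 3/x^2 has a pole at x = 0.
It is a regular singular point because x P_1(x) = p(x) = x - 1 and x^2 P_2(x) = q(x) = -2x^2 + 2x - 3 are polynomials, hence analytic at x = 0.
p(0) = -1,  q(0) = -3.
Indicial equation: r(r-1) + p(0) r + q(0) = 0, i.e. r^2 + (p(0) - 1) r + q(0) = 0, i.e. r^2 - 2 r - 3 = 0.
Discriminant: (-2)^2 - 4(-3) = 16, so r = (2 ± 4)/2.
Solving: r_1 = 3, r_2 = -1.

indicial: r^2 - 2 r - 3 = 0; roots r_1 = 3, r_2 = -1


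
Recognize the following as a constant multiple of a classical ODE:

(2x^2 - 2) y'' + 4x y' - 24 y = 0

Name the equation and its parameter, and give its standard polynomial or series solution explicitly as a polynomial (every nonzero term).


All three coefficients share the factor -2; dividing through by -2 gives  (1 - x^2) y'' - 2x y' + 12 y = 0.
This matches the Legendre equation (1 - x^2) y'' - 2x y' + n(n+1) y = 0 (note the -2x y' term) with n(n+1) = 12, so n = 3; the polynomial solution is P_3(x).
With y = sum_k a_k x^k, matching x^k gives (k+2)(k+1) a_{k+2} = [k(k+1) - n(n+1)] a_k = (k - 3)(k + 4) a_k. The right side vanishes at k = 3, so the series with the parity of 3 terminates at degree 3.
Standard normalization (P_n(1) = 1): leading coefficient (2n)!/(2^n (n!)^2) = 720/(8*36) = 5/2, so a_3 = 5/2. Work downward with a_k = (k+1)(k+2) a_{k+2} / ((k - 3)(k + 4)):
  a_1 = (2)(3)(5/2) / ((1 - 3)(1 + 4)) = 15/(-10) = -3/2
Hence P_3(x) = 5 x^3/2 - 3 x/2.

P_3(x); series = 5 x^3/2 - 3 x/2


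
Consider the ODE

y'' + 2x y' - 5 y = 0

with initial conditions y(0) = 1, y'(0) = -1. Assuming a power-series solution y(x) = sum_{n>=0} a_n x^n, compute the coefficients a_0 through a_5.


Ansatz: y(x) = sum_{n>=0} a_n x^n, so y'(x) = sum_{n>=1} n a_n x^(n-1) and y''(x) = sum_{n>=2} n(n-1) a_n x^(n-2).
Substitute into P(x) y'' + Q(x) y' + R(x) y = 0 with P(x) = 1, Q(x) = 2x, R(x) = -5, and match powers of x.
Initial conditions: a_0 = 1, a_1 = -1.
Setting the coefficient of each power of x to zero and solving order by order (substituting the coefficients already found):
  x^0: 2 a_2 - 5 a_0 = 0  ->  2 a_2 = 5 a_0 = 5  ->  a_2 = 5/2
  x^1: 6 a_3 - 3 a_1 = 0  ->  6 a_3 = 3 a_1 = -3  ->  a_3 = -1/2
  x^2: 12 a_4 - a_2 = 0  ->  12 a_4 = a_2 = 5/2  ->  a_4 = 5/24
  x^3: 20 a_5 + a_3 = 0  ->  20 a_5 = -a_3 = 1/2  ->  a_5 = 1/40
Truncated series: y(x) = 1 - x + (5/2) x^2 - (1/2) x^3 + (5/24) x^4 + (1/40) x^5 + O(x^6).

a_0 = 1; a_1 = -1; a_2 = 5/2; a_3 = -1/2; a_4 = 5/24; a_5 = 1/40


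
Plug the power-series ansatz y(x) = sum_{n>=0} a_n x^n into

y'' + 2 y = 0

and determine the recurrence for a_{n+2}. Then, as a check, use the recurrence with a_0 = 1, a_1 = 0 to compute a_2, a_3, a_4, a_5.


Substitute y = sum_n a_n x^n into y'' + (const) y = 0.
y''(x) = sum_{n>=0} (n+2)(n+1) a_{n+2} x^n.
The ODE becomes sum_n [(n+2)(n+1) a_{n+2} + 2 a_n] x^n = 0.
Setting each coefficient to zero gives the recurrence:
  (n+2)(n+1) a_{n+2} + 2 a_n = 0,
  a_{n+2} = -2 / ((n+1)(n+2)) a_n.

Check with a_0 = 1, a_1 = 0 (apply the recurrence for n = 0, 1, 2, 3): a_0 = 1, a_1 = 0, a_2 = -1, a_3 = 0, a_4 = 1/6, a_5 = 0.

a_{n+2} = -2/((n+1)(n+2)) * a_n; check: a_0 = 1, a_1 = 0, a_2 = -1, a_3 = 0, a_4 = 1/6, a_5 = 0


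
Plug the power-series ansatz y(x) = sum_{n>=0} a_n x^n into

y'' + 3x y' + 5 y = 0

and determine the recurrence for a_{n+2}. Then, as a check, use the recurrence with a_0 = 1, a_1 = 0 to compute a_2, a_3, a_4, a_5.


Substitute y = sum_n a_n x^n.
y''(x) has coefficient (n+2)(n+1) a_{n+2} at x^n;
3 x y'(x) has coefficient 3 n a_n at x^n (shift);
5 y(x) has coefficient 5 a_n at x^n.
Matching x^n: (n+2)(n+1) a_{n+2} + (3n + 5) a_n = 0.
Thus a_{n+2} = (-3n - 5) / ((n+1)(n+2)) * a_n.

Check with a_0 = 1, a_1 = 0 (apply the recurrence for n = 0, 1, 2, 3): a_0 = 1, a_1 = 0, a_2 = -5/2, a_3 = 0, a_4 = 55/24, a_5 = 0.

a_(n+2) = (-3n - 5) / ((n+1)(n+2)) * a_n; check: a_0 = 1, a_1 = 0, a_2 = -5/2, a_3 = 0, a_4 = 55/24, a_5 = 0


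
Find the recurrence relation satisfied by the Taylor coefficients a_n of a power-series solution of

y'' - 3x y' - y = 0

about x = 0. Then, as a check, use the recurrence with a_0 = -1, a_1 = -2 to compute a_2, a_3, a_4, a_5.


Substitute y = sum_n a_n x^n.
y''(x) has coefficient (n+2)(n+1) a_{n+2} at x^n;
-3 x y'(x) has coefficient -3 n a_n at x^n (shift);
-y(x) has coefficient -1 a_n at x^n.
Matching x^n: (n+2)(n+1) a_{n+2} + (-3n - 1) a_n = 0.
Thus a_{n+2} = (3n + 1) / ((n+1)(n+2)) * a_n.

Check with a_0 = -1, a_1 = -2 (apply the recurrence for n = 0, 1, 2, 3): a_0 = -1, a_1 = -2, a_2 = -1/2, a_3 = -4/3, a_4 = -7/24, a_5 = -2/3.

a_(n+2) = (3n + 1) / ((n+1)(n+2)) * a_n; check: a_0 = -1, a_1 = -2, a_2 = -1/2, a_3 = -4/3, a_4 = -7/24, a_5 = -2/3


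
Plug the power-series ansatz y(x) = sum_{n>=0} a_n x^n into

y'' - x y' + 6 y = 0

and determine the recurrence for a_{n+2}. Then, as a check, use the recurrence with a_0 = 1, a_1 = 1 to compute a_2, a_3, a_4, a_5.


Substitute y = sum_n a_n x^n.
y''(x) has coefficient (n+2)(n+1) a_{n+2} at x^n;
-x y'(x) has coefficient -n a_n at x^n (shift);
6 y(x) has coefficient 6 a_n at x^n.
Matching x^n: (n+2)(n+1) a_{n+2} + (-n + 6) a_n = 0.
Thus a_{n+2} = (n - 6) / ((n+1)(n+2)) * a_n.

Check with a_0 = 1, a_1 = 1 (apply the recurrence for n = 0, 1, 2, 3): a_0 = 1, a_1 = 1, a_2 = -3, a_3 = -5/6, a_4 = 1, a_5 = 1/8.

a_(n+2) = (n - 6) / ((n+1)(n+2)) * a_n; check: a_0 = 1, a_1 = 1, a_2 = -3, a_3 = -5/6, a_4 = 1, a_5 = 1/8


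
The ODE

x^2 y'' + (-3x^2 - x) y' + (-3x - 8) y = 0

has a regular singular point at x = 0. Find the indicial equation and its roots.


Divide by x^2 to reach normal form y'' + P_1(x) y' + P_2(x) y = 0 with P_1(x) = -3 - 1/x and P_2(x) = -3/x - 8/x^2.
x = 0 is a singular point because the y'-coefficient -3 - 1/x has a pole at x = 0 and the y-coefficient -3/x - 8/x^2 has a pole at x = 0.
It is a regular singular point because x P_1(x) = p(x) = -3x - 1 and x^2 P_2(x) = q(x) = -3x - 8 are polynomials, hence analytic at x = 0.
p(0) = -1,  q(0) = -8.
Indicial equation: r(r-1) + p(0) r + q(0) = 0, i.e. r^2 + (p(0) - 1) r + q(0) = 0, i.e. r^2 - 2 r - 8 = 0.
Discriminant: (-2)^2 - 4(-8) = 36, so r = (2 ± 6)/2.
Solving: r_1 = 4, r_2 = -2.

indicial: r^2 - 2 r - 8 = 0; roots r_1 = 4, r_2 = -2


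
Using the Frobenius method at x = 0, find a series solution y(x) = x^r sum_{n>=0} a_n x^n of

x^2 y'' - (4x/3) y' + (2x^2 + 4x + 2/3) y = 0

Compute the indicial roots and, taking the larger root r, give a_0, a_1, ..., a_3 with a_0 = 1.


Write in Frobenius form y'' + (p(x)/x) y' + (q(x)/x^2) y = 0:
  p(x) = -4/3,  q(x) = 2x^2 + 4x + 2/3.
Indicial equation: r(r-1) + (-4/3) r + (2/3) = 0 -> roots r_1 = 2, r_2 = 1/3.
Take r = r_1 = 2. Let y(x) = x^r sum_{n>=0} a_n x^n with a_0 = 1.
Substitute y = x^r sum a_n x^n and match x^{r+n}. The recurrence is
  D(n) a_n + 4 a_{n-1} + 2 a_{n-2} = 0,  where D(n) = (r+n)(r+n-1) + (-4/3)(r+n) + (2/3).
  a_n = [-4 a_{n-1} - 2 a_{n-2}] / D(n).
Since the indicial polynomial factors as (r - r_1)(r - r_2), D(n) = (r_1 + n - r_1)(r_1 + n - r_2) = n(n + 5/3).
Evaluating step by step (a_0 = 1):
  n = 1: D(1) = 1(1 + 5/3) = 8/3; numerator = -4(1) = -4; a_1 = (-4)/(8/3) = -3/2
  n = 2: D(2) = 2(2 + 5/3) = 22/3; numerator = -4(-3/2) - 2(1) = 4; a_2 = (4)/(22/3) = 6/11
  n = 3: D(3) = 3(3 + 5/3) = 14; numerator = -4(6/11) - 2(-3/2) = 9/11; a_3 = (9/11)/(14) = 9/154

r = 2; a_0 = 1; a_1 = -3/2; a_2 = 6/11; a_3 = 9/154


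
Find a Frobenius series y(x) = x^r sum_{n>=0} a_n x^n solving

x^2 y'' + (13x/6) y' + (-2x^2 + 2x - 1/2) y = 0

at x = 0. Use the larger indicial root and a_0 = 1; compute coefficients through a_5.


Write in Frobenius form y'' + (p(x)/x) y' + (q(x)/x^2) y = 0:
  p(x) = 13/6,  q(x) = -2x^2 + 2x - 1/2.
Indicial equation: r(r-1) + (13/6) r + (-1/2) = 0 -> roots r_1 = 1/3, r_2 = -3/2.
Take r = r_1 = 1/3. Let y(x) = x^r sum_{n>=0} a_n x^n with a_0 = 1.
Substitute y = x^r sum a_n x^n and match x^{r+n}. The recurrence is
  D(n) a_n + 2 a_{n-1} - 2 a_{n-2} = 0,  where D(n) = (r+n)(r+n-1) + (13/6)(r+n) + (-1/2).
  a_n = [-2 a_{n-1} + 2 a_{n-2}] / D(n).
Since the indicial polynomial factors as (r - r_1)(r - r_2), D(n) = (r_1 + n - r_1)(r_1 + n - r_2) = n(n + 11/6).
Evaluating step by step (a_0 = 1):
  n = 1: D(1) = 1(1 + 11/6) = 17/6; numerator = -2(1) = -2; a_1 = (-2)/(17/6) = -12/17
  n = 2: D(2) = 2(2 + 11/6) = 23/3; numerator = -2(-12/17) + 2(1) = 58/17; a_2 = (58/17)/(23/3) = 174/391
  n = 3: D(3) = 3(3 + 11/6) = 29/2; numerator = -2(174/391) + 2(-12/17) = -900/391; a_3 = (-900/391)/(29/2) = -1800/11339
  n = 4: D(4) = 4(4 + 11/6) = 70/3; numerator = -2(-1800/11339) + 2(174/391) = 13692/11339; a_4 = (13692/11339)/(70/3) = 2934/56695
  n = 5: D(5) = 5(5 + 11/6) = 205/6; numerator = -2(2934/56695) + 2(-1800/11339) = -1404/3335; a_5 = (-1404/3335)/(205/6) = -8424/683675

r = 1/3; a_0 = 1; a_1 = -12/17; a_2 = 174/391; a_3 = -1800/11339; a_4 = 2934/56695; a_5 = -8424/683675


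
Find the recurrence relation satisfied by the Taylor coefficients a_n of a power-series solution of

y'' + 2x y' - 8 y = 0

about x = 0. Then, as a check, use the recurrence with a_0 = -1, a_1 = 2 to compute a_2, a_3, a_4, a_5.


Substitute y = sum_n a_n x^n.
y''(x) has coefficient (n+2)(n+1) a_{n+2} at x^n;
2 x y'(x) has coefficient 2 n a_n at x^n (shift);
-8 y(x) has coefficient -8 a_n at x^n.
Matching x^n: (n+2)(n+1) a_{n+2} + (2n - 8) a_n = 0.
Thus a_{n+2} = (-2n + 8) / ((n+1)(n+2)) * a_n.

Check with a_0 = -1, a_1 = 2 (apply the recurrence for n = 0, 1, 2, 3): a_0 = -1, a_1 = 2, a_2 = -4, a_3 = 2, a_4 = -4/3, a_5 = 1/5.

a_(n+2) = (-2n + 8) / ((n+1)(n+2)) * a_n; check: a_0 = -1, a_1 = 2, a_2 = -4, a_3 = 2, a_4 = -4/3, a_5 = 1/5


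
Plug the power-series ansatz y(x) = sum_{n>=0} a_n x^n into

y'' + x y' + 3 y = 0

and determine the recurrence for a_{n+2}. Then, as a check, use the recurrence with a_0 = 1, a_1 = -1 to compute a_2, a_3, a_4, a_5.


Substitute y = sum_n a_n x^n.
y''(x) has coefficient (n+2)(n+1) a_{n+2} at x^n;
x y'(x) has coefficient n a_n at x^n (shift);
3 y(x) has coefficient 3 a_n at x^n.
Matching x^n: (n+2)(n+1) a_{n+2} + (n + 3) a_n = 0.
Thus a_{n+2} = (-n - 3) / ((n+1)(n+2)) * a_n.

Check with a_0 = 1, a_1 = -1 (apply the recurrence for n = 0, 1, 2, 3): a_0 = 1, a_1 = -1, a_2 = -3/2, a_3 = 2/3, a_4 = 5/8, a_5 = -1/5.

a_(n+2) = (-n - 3) / ((n+1)(n+2)) * a_n; check: a_0 = 1, a_1 = -1, a_2 = -3/2, a_3 = 2/3, a_4 = 5/8, a_5 = -1/5


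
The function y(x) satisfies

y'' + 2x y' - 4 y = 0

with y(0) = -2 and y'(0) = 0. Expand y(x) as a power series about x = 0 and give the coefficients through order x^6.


Ansatz: y(x) = sum_{n>=0} a_n x^n, so y'(x) = sum_{n>=1} n a_n x^(n-1) and y''(x) = sum_{n>=2} n(n-1) a_n x^(n-2).
Substitute into P(x) y'' + Q(x) y' + R(x) y = 0 with P(x) = 1, Q(x) = 2x, R(x) = -4, and match powers of x.
Initial conditions: a_0 = -2, a_1 = 0.
Setting the coefficient of each power of x to zero and solving order by order (substituting the coefficients already found):
  x^0: 2 a_2 - 4 a_0 = 0  ->  2 a_2 = 4 a_0 = -8  ->  a_2 = -4
  x^1: 6 a_3 - 2 a_1 = 0  ->  6 a_3 = 2 a_1 = 0  ->  a_3 = 0
  x^2: 12 a_4 = 0  ->  a_4 = 0
  x^3: 20 a_5 + 2 a_3 = 0  ->  20 a_5 = -2 a_3 = 0  ->  a_5 = 0
  x^4: 30 a_6 + 4 a_4 = 0  ->  30 a_6 = -4 a_4 = 0  ->  a_6 = 0
Truncated series: y(x) = -2 - 4 x^2 + O(x^7).

a_0 = -2; a_1 = 0; a_2 = -4; a_3 = 0; a_4 = 0; a_5 = 0; a_6 = 0


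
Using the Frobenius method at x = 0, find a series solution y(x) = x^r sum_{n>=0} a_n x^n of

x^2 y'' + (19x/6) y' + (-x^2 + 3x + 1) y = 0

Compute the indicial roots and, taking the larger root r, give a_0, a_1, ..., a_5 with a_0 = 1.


Write in Frobenius form y'' + (p(x)/x) y' + (q(x)/x^2) y = 0:
  p(x) = 19/6,  q(x) = -x^2 + 3x + 1.
Indicial equation: r(r-1) + (19/6) r + (1) = 0 -> roots r_1 = -2/3, r_2 = -3/2.
Take r = r_1 = -2/3. Let y(x) = x^r sum_{n>=0} a_n x^n with a_0 = 1.
Substitute y = x^r sum a_n x^n and match x^{r+n}. The recurrence is
  D(n) a_n + 3 a_{n-1} - 1 a_{n-2} = 0,  where D(n) = (r+n)(r+n-1) + (19/6)(r+n) + (1).
  a_n = [-3 a_{n-1} + 1 a_{n-2}] / D(n).
Since the indicial polynomial factors as (r - r_1)(r - r_2), D(n) = (r_1 + n - r_1)(r_1 + n - r_2) = n(n + 5/6).
Evaluating step by step (a_0 = 1):
  n = 1: D(1) = 1(1 + 5/6) = 11/6; numerator = -3(1) = -3; a_1 = (-3)/(11/6) = -18/11
  n = 2: D(2) = 2(2 + 5/6) = 17/3; numerator = -3(-18/11) + 1(1) = 65/11; a_2 = (65/11)/(17/3) = 195/187
  n = 3: D(3) = 3(3 + 5/6) = 23/2; numerator = -3(195/187) + 1(-18/11) = -81/17; a_3 = (-81/17)/(23/2) = -162/391
  n = 4: D(4) = 4(4 + 5/6) = 58/3; numerator = -3(-162/391) + 1(195/187) = 9831/4301; a_4 = (9831/4301)/(58/3) = 1017/8602
  n = 5: D(5) = 5(5 + 5/6) = 175/6; numerator = -3(1017/8602) + 1(-162/391) = -6615/8602; a_5 = (-6615/8602)/(175/6) = -567/21505

r = -2/3; a_0 = 1; a_1 = -18/11; a_2 = 195/187; a_3 = -162/391; a_4 = 1017/8602; a_5 = -567/21505


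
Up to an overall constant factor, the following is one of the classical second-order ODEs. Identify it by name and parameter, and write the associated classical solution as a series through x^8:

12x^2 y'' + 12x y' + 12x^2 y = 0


All three coefficients share the factor 12; dividing through by 12 gives  x^2 y'' + x y' + x^2 y = 0.
This matches the Bessel equation x^2 y'' + x y' + (x^2 - nu^2) y = 0 with nu^2 = 0, so nu = 0; the solution bounded at x = 0 is J_0(x).
Frobenius at x = 0: indicial roots ±nu; for r = nu the recurrence k(k + 2nu) c_k = -c_{k-2} gives the standard series J_nu(x) = sum_{k>=0} (-1)^k / (k! (k+nu)!) (x/2)^(2k+nu). Evaluate the first 5 terms:
  k = 0: (-1)^0 / (0! * 0! * 2^0) x^0 = 1/(1*1*1) x^0 = (1) x^0
  k = 1: (-1)^1 / (1! * 1! * 2^2) x^2 = -1/(1*1*4) x^2 = (-1/4) x^2
  k = 2: (-1)^2 / (2! * 2! * 2^4) x^4 = 1/(2*2*16) x^4 = (1/64) x^4
  k = 3: (-1)^3 / (3! * 3! * 2^6) x^6 = -1/(6*6*64) x^6 = (-1/2304) x^6
  k = 4: (-1)^4 / (4! * 4! * 2^8) x^8 = 1/(24*24*256) x^8 = (1/147456) x^8
Hence J_0(x) = x^8/147456 - x^6/2304 + x^4/64 - x^2/4 + 1 + ....

J_0(x); series = x^8/147456 - x^6/2304 + x^4/64 - x^2/4 + 1


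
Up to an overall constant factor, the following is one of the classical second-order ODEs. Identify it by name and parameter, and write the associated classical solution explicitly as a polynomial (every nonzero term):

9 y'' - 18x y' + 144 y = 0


All three coefficients share the factor 9; dividing through by 9 gives  y'' - 2x y' + 16 y = 0.
This matches the Hermite equation y'' - 2x y' + 2n y = 0 with 2n = 16, so n = 8; the polynomial solution is H_8(x).
With y = sum_k a_k x^k, matching x^k gives (k+2)(k+1) a_{k+2} = 2(k - n) a_k = 2(k - 8) a_k. The right side vanishes at k = 8, so the series with the parity of 8 terminates at degree 8.
Standard normalization: leading coefficient of H_n is 2^n, so a_8 = 2^8 = 256. Work downward with a_k = (k+1)(k+2) a_{k+2} / (2(k - n)):
  a_6 = (7)(8)(256) / (2(6 - 8)) = 14336/(-4) = -3584
  a_4 = (5)(6)(-3584) / (2(4 - 8)) = -107520/(-8) = 13440
  a_2 = (3)(4)(13440) / (2(2 - 8)) = 161280/(-12) = -13440
  a_0 = (1)(2)(-13440) / (2(0 - 8)) = -26880/(-16) = 1680
Hence H_8(x) = 256 x^8 - 3584 x^6 + 13440 x^4 - 13440 x^2 + 1680.

H_8(x); series = 256 x^8 - 3584 x^6 + 13440 x^4 - 13440 x^2 + 1680


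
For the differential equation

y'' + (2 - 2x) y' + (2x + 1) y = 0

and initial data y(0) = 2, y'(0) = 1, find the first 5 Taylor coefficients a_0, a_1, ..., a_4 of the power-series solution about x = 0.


Ansatz: y(x) = sum_{n>=0} a_n x^n, so y'(x) = sum_{n>=1} n a_n x^(n-1) and y''(x) = sum_{n>=2} n(n-1) a_n x^(n-2).
Substitute into P(x) y'' + Q(x) y' + R(x) y = 0 with P(x) = 1, Q(x) = 2 - 2x, R(x) = 2x + 1, and match powers of x.
Initial conditions: a_0 = 2, a_1 = 1.
Setting the coefficient of each power of x to zero and solving order by order (substituting the coefficients already found):
  x^0: 2 a_2 + 2 a_1 + a_0 = 0  ->  2 a_2 = -2 a_1 - a_0 = -4  ->  a_2 = -2
  x^1: 6 a_3 + 4 a_2 - a_1 + 2 a_0 = 0  ->  6 a_3 = -4 a_2 + a_1 - 2 a_0 = 5  ->  a_3 = 5/6
  x^2: 12 a_4 + 6 a_3 - 3 a_2 + 2 a_1 = 0  ->  12 a_4 = -6 a_3 + 3 a_2 - 2 a_1 = -13  ->  a_4 = -13/12
Truncated series: y(x) = 2 + x - 2 x^2 + (5/6) x^3 - (13/12) x^4 + O(x^5).

a_0 = 2; a_1 = 1; a_2 = -2; a_3 = 5/6; a_4 = -13/12


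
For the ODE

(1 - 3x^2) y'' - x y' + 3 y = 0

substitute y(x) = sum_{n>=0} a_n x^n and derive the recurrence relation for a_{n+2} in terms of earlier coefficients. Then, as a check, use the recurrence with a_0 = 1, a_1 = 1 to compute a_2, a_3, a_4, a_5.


Substitute y = sum_n a_n x^n.
(1 - 3 x^2) y'' contributes (n+2)(n+1) a_{n+2} - 3 n(n-1) a_n at x^n.
-x y'(x) contributes -n a_n at x^n.
3 y(x) contributes 3 a_n at x^n.
Matching x^n: (n+2)(n+1) a_{n+2} + (-3 n(n-1) - n + 3) a_n = 0.
Thus a_{n+2} = (3 n(n-1) + n - 3) / ((n+1)(n+2)) * a_n.

Check with a_0 = 1, a_1 = 1 (apply the recurrence for n = 0, 1, 2, 3): a_0 = 1, a_1 = 1, a_2 = -3/2, a_3 = -1/3, a_4 = -5/8, a_5 = -3/10.

a_(n+2) = (3 n(n-1) + n - 3) / ((n+1)(n+2)) * a_n; check: a_0 = 1, a_1 = 1, a_2 = -3/2, a_3 = -1/3, a_4 = -5/8, a_5 = -3/10


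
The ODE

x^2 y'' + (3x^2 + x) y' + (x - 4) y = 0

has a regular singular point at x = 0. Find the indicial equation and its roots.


Divide by x^2 to reach normal form y'' + P_1(x) y' + P_2(x) y = 0 with P_1(x) = 3 + 1/x and P_2(x) = 1/x - 4/x^2.
x = 0 is a singular point because the y'-coefficient 3 + 1/x has a pole at x = 0 and the y-coefficient 1/x - 4/x^2 has a pole at x = 0.
It is a regular singular point because x P_1(x) = p(x) = 3x + 1 and x^2 P_2(x) = q(x) = x - 4 are polynomials, hence analytic at x = 0.
p(0) = 1,  q(0) = -4.
Indicial equation: r(r-1) + p(0) r + q(0) = 0, i.e. r^2 + (p(0) - 1) r + q(0) = 0, i.e. r^2 - 4 = 0.
Discriminant: (0)^2 - 4(-4) = 16, so r = (0 ± 4)/2.
Solving: r_1 = 2, r_2 = -2.

indicial: r^2 - 4 = 0; roots r_1 = 2, r_2 = -2


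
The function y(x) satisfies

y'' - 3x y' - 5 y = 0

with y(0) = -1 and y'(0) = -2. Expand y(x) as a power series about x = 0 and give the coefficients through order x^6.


Ansatz: y(x) = sum_{n>=0} a_n x^n, so y'(x) = sum_{n>=1} n a_n x^(n-1) and y''(x) = sum_{n>=2} n(n-1) a_n x^(n-2).
Substitute into P(x) y'' + Q(x) y' + R(x) y = 0 with P(x) = 1, Q(x) = -3x, R(x) = -5, and match powers of x.
Initial conditions: a_0 = -1, a_1 = -2.
Setting the coefficient of each power of x to zero and solving order by order (substituting the coefficients already found):
  x^0: 2 a_2 - 5 a_0 = 0  ->  2 a_2 = 5 a_0 = -5  ->  a_2 = -5/2
  x^1: 6 a_3 - 8 a_1 = 0  ->  6 a_3 = 8 a_1 = -16  ->  a_3 = -8/3
  x^2: 12 a_4 - 11 a_2 = 0  ->  12 a_4 = 11 a_2 = -55/2  ->  a_4 = -55/24
  x^3: 20 a_5 - 14 a_3 = 0  ->  20 a_5 = 14 a_3 = -112/3  ->  a_5 = -28/15
  x^4: 30 a_6 - 17 a_4 = 0  ->  30 a_6 = 17 a_4 = -935/24  ->  a_6 = -187/144
Truncated series: y(x) = -1 - 2 x - (5/2) x^2 - (8/3) x^3 - (55/24) x^4 - (28/15) x^5 - (187/144) x^6 + O(x^7).

a_0 = -1; a_1 = -2; a_2 = -5/2; a_3 = -8/3; a_4 = -55/24; a_5 = -28/15; a_6 = -187/144


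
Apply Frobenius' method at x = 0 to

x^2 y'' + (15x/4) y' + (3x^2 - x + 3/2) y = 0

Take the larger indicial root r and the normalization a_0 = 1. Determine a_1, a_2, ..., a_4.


Write in Frobenius form y'' + (p(x)/x) y' + (q(x)/x^2) y = 0:
  p(x) = 15/4,  q(x) = 3x^2 - x + 3/2.
Indicial equation: r(r-1) + (15/4) r + (3/2) = 0 -> roots r_1 = -3/4, r_2 = -2.
Take r = r_1 = -3/4. Let y(x) = x^r sum_{n>=0} a_n x^n with a_0 = 1.
Substitute y = x^r sum a_n x^n and match x^{r+n}. The recurrence is
  D(n) a_n - 1 a_{n-1} + 3 a_{n-2} = 0,  where D(n) = (r+n)(r+n-1) + (15/4)(r+n) + (3/2).
  a_n = [1 a_{n-1} - 3 a_{n-2}] / D(n).
Since the indicial polynomial factors as (r - r_1)(r - r_2), D(n) = (r_1 + n - r_1)(r_1 + n - r_2) = n(n + 5/4).
Evaluating step by step (a_0 = 1):
  n = 1: D(1) = 1(1 + 5/4) = 9/4; numerator = 1(1) = 1; a_1 = (1)/(9/4) = 4/9
  n = 2: D(2) = 2(2 + 5/4) = 13/2; numerator = 1(4/9) - 3(1) = -23/9; a_2 = (-23/9)/(13/2) = -46/117
  n = 3: D(3) = 3(3 + 5/4) = 51/4; numerator = 1(-46/117) - 3(4/9) = -202/117; a_3 = (-202/117)/(51/4) = -808/5967
  n = 4: D(4) = 4(4 + 5/4) = 21; numerator = 1(-808/5967) - 3(-46/117) = 6230/5967; a_4 = (6230/5967)/(21) = 890/17901

r = -3/4; a_0 = 1; a_1 = 4/9; a_2 = -46/117; a_3 = -808/5967; a_4 = 890/17901


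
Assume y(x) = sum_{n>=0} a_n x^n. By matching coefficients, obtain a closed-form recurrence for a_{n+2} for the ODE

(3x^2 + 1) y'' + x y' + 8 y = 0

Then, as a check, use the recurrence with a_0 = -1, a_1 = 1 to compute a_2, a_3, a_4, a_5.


Substitute y = sum_n a_n x^n.
(1 + 3 x^2) y'' contributes (n+2)(n+1) a_{n+2} + 3 n(n-1) a_n at x^n.
x y'(x) contributes n a_n at x^n.
8 y(x) contributes 8 a_n at x^n.
Matching x^n: (n+2)(n+1) a_{n+2} + (3 n(n-1) + n + 8) a_n = 0.
Thus a_{n+2} = (-3 n(n-1) - n - 8) / ((n+1)(n+2)) * a_n.

Check with a_0 = -1, a_1 = 1 (apply the recurrence for n = 0, 1, 2, 3): a_0 = -1, a_1 = 1, a_2 = 4, a_3 = -3/2, a_4 = -16/3, a_5 = 87/40.

a_(n+2) = (-3 n(n-1) - n - 8) / ((n+1)(n+2)) * a_n; check: a_0 = -1, a_1 = 1, a_2 = 4, a_3 = -3/2, a_4 = -16/3, a_5 = 87/40


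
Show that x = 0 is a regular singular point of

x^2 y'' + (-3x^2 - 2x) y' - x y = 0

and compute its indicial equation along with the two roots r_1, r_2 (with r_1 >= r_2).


Divide by x^2 to reach normal form y'' + P_1(x) y' + P_2(x) y = 0 with P_1(x) = -3 - 2/x and P_2(x) = -1/x.
x = 0 is a singular point because the y'-coefficient -3 - 2/x has a pole at x = 0 and the y-coefficient -1/x has a pole at x = 0.
It is a regular singular point because x P_1(x) = p(x) = -3x - 2 and x^2 P_2(x) = q(x) = -x are polynomials, hence analytic at x = 0.
p(0) = -2,  q(0) = 0.
Indicial equation: r(r-1) + p(0) r + q(0) = 0, i.e. r^2 + (p(0) - 1) r + q(0) = 0, i.e. r^2 - 3 r = 0.
Discriminant: (-3)^2 - 4(0) = 9, so r = (3 ± 3)/2.
Solving: r_1 = 3, r_2 = 0.

indicial: r^2 - 3 r = 0; roots r_1 = 3, r_2 = 0


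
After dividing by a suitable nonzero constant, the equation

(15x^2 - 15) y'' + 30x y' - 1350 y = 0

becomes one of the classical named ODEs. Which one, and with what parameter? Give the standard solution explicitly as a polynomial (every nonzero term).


All three coefficients share the factor -15; dividing through by -15 gives  (1 - x^2) y'' - 2x y' + 90 y = 0.
This matches the Legendre equation (1 - x^2) y'' - 2x y' + n(n+1) y = 0 (note the -2x y' term) with n(n+1) = 90, so n = 9; the polynomial solution is P_9(x).
With y = sum_k a_k x^k, matching x^k gives (k+2)(k+1) a_{k+2} = [k(k+1) - n(n+1)] a_k = (k - 9)(k + 10) a_k. The right side vanishes at k = 9, so the series with the parity of 9 terminates at degree 9.
Standard normalization (P_n(1) = 1): leading coefficient (2n)!/(2^n (n!)^2) = 6402373705728000/(512*131681894400) = 12155/128, so a_9 = 12155/128. Work downward with a_k = (k+1)(k+2) a_{k+2} / ((k - 9)(k + 10)):
  a_7 = (8)(9)(12155/128) / ((7 - 9)(7 + 10)) = (109395/16)/(-34) = -6435/32
  a_5 = (6)(7)(-6435/32) / ((5 - 9)(5 + 10)) = (-135135/16)/(-60) = 9009/64
  a_3 = (4)(5)(9009/64) / ((3 - 9)(3 + 10)) = (45045/16)/(-78) = -1155/32
  a_1 = (2)(3)(-1155/32) / ((1 - 9)(1 + 10)) = (-3465/16)/(-88) = 315/128
Hence P_9(x) = 12155 x^9/128 - 6435 x^7/32 + 9009 x^5/64 - 1155 x^3/32 + 315 x/128.

P_9(x); series = 12155 x^9/128 - 6435 x^7/32 + 9009 x^5/64 - 1155 x^3/32 + 315 x/128


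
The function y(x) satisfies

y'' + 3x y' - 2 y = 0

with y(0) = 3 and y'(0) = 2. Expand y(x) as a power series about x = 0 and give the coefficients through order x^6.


Ansatz: y(x) = sum_{n>=0} a_n x^n, so y'(x) = sum_{n>=1} n a_n x^(n-1) and y''(x) = sum_{n>=2} n(n-1) a_n x^(n-2).
Substitute into P(x) y'' + Q(x) y' + R(x) y = 0 with P(x) = 1, Q(x) = 3x, R(x) = -2, and match powers of x.
Initial conditions: a_0 = 3, a_1 = 2.
Setting the coefficient of each power of x to zero and solving order by order (substituting the coefficients already found):
  x^0: 2 a_2 - 2 a_0 = 0  ->  2 a_2 = 2 a_0 = 6  ->  a_2 = 3
  x^1: 6 a_3 + a_1 = 0  ->  6 a_3 = -a_1 = -2  ->  a_3 = -1/3
  x^2: 12 a_4 + 4 a_2 = 0  ->  12 a_4 = -4 a_2 = -12  ->  a_4 = -1
  x^3: 20 a_5 + 7 a_3 = 0  ->  20 a_5 = -7 a_3 = 7/3  ->  a_5 = 7/60
  x^4: 30 a_6 + 10 a_4 = 0  ->  30 a_6 = -10 a_4 = 10  ->  a_6 = 1/3
Truncated series: y(x) = 3 + 2 x + 3 x^2 - (1/3) x^3 - x^4 + (7/60) x^5 + (1/3) x^6 + O(x^7).

a_0 = 3; a_1 = 2; a_2 = 3; a_3 = -1/3; a_4 = -1; a_5 = 7/60; a_6 = 1/3


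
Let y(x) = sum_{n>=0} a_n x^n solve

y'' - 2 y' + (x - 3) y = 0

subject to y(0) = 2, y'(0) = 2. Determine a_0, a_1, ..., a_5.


Ansatz: y(x) = sum_{n>=0} a_n x^n, so y'(x) = sum_{n>=1} n a_n x^(n-1) and y''(x) = sum_{n>=2} n(n-1) a_n x^(n-2).
Substitute into P(x) y'' + Q(x) y' + R(x) y = 0 with P(x) = 1, Q(x) = -2, R(x) = x - 3, and match powers of x.
Initial conditions: a_0 = 2, a_1 = 2.
Setting the coefficient of each power of x to zero and solving order by order (substituting the coefficients already found):
  x^0: 2 a_2 - 2 a_1 - 3 a_0 = 0  ->  2 a_2 = 2 a_1 + 3 a_0 = 10  ->  a_2 = 5
  x^1: 6 a_3 - 4 a_2 - 3 a_1 + a_0 = 0  ->  6 a_3 = 4 a_2 + 3 a_1 - a_0 = 24  ->  a_3 = 4
  x^2: 12 a_4 - 6 a_3 - 3 a_2 + a_1 = 0  ->  12 a_4 = 6 a_3 + 3 a_2 - a_1 = 37  ->  a_4 = 37/12
  x^3: 20 a_5 - 8 a_4 - 3 a_3 + a_2 = 0  ->  20 a_5 = 8 a_4 + 3 a_3 - a_2 = 95/3  ->  a_5 = 19/12
Truncated series: y(x) = 2 + 2 x + 5 x^2 + 4 x^3 + (37/12) x^4 + (19/12) x^5 + O(x^6).

a_0 = 2; a_1 = 2; a_2 = 5; a_3 = 4; a_4 = 37/12; a_5 = 19/12


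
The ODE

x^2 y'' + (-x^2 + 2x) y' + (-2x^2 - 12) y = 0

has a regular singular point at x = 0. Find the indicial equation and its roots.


Divide by x^2 to reach normal form y'' + P_1(x) y' + P_2(x) y = 0 with P_1(x) = -1 + 2/x and P_2(x) = -2 - 12/x^2.
x = 0 is a singular point because the y'-coefficient -1 + 2/x has a pole at x = 0 and the y-coefficient -2 - 12/x^2 has a pole at x = 0.
It is a regular singular point because x P_1(x) = p(x) = 2 - x and x^2 P_2(x) = q(x) = -2x^2 - 12 are polynomials, hence analytic at x = 0.
p(0) = 2,  q(0) = -12.
Indicial equation: r(r-1) + p(0) r + q(0) = 0, i.e. r^2 + (p(0) - 1) r + q(0) = 0, i.e. r^2 + 1 r - 12 = 0.
Discriminant: (1)^2 - 4(-12) = 49, so r = (-1 ± 7)/2.
Solving: r_1 = 3, r_2 = -4.

indicial: r^2 + 1 r - 12 = 0; roots r_1 = 3, r_2 = -4


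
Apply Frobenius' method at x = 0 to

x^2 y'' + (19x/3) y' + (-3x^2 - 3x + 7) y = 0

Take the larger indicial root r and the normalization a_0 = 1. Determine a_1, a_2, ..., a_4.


Write in Frobenius form y'' + (p(x)/x) y' + (q(x)/x^2) y = 0:
  p(x) = 19/3,  q(x) = -3x^2 - 3x + 7.
Indicial equation: r(r-1) + (19/3) r + (7) = 0 -> roots r_1 = -7/3, r_2 = -3.
Take r = r_1 = -7/3. Let y(x) = x^r sum_{n>=0} a_n x^n with a_0 = 1.
Substitute y = x^r sum a_n x^n and match x^{r+n}. The recurrence is
  D(n) a_n - 3 a_{n-1} - 3 a_{n-2} = 0,  where D(n) = (r+n)(r+n-1) + (19/3)(r+n) + (7).
  a_n = [3 a_{n-1} + 3 a_{n-2}] / D(n).
Since the indicial polynomial factors as (r - r_1)(r - r_2), D(n) = (r_1 + n - r_1)(r_1 + n - r_2) = n(n + 2/3).
Evaluating step by step (a_0 = 1):
  n = 1: D(1) = 1(1 + 2/3) = 5/3; numerator = 3(1) = 3; a_1 = (3)/(5/3) = 9/5
  n = 2: D(2) = 2(2 + 2/3) = 16/3; numerator = 3(9/5) + 3(1) = 42/5; a_2 = (42/5)/(16/3) = 63/40
  n = 3: D(3) = 3(3 + 2/3) = 11; numerator = 3(63/40) + 3(9/5) = 81/8; a_3 = (81/8)/(11) = 81/88
  n = 4: D(4) = 4(4 + 2/3) = 56/3; numerator = 3(81/88) + 3(63/40) = 1647/220; a_4 = (1647/220)/(56/3) = 4941/12320

r = -7/3; a_0 = 1; a_1 = 9/5; a_2 = 63/40; a_3 = 81/88; a_4 = 4941/12320


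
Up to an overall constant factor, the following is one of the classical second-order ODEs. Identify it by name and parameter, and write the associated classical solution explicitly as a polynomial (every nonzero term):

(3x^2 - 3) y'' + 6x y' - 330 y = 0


All three coefficients share the factor -3; dividing through by -3 gives  (1 - x^2) y'' - 2x y' + 110 y = 0.
This matches the Legendre equation (1 - x^2) y'' - 2x y' + n(n+1) y = 0 (note the -2x y' term) with n(n+1) = 110, so n = 10; the polynomial solution is P_10(x).
With y = sum_k a_k x^k, matching x^k gives (k+2)(k+1) a_{k+2} = [k(k+1) - n(n+1)] a_k = (k - 10)(k + 11) a_k. The right side vanishes at k = 10, so the series with the parity of 10 terminates at degree 10.
Standard normalization (P_n(1) = 1): leading coefficient (2n)!/(2^n (n!)^2) = 2432902008176640000/(1024*13168189440000) = 46189/256, so a_10 = 46189/256. Work downward with a_k = (k+1)(k+2) a_{k+2} / ((k - 10)(k + 11)):
  a_8 = (9)(10)(46189/256) / ((8 - 10)(8 + 11)) = (2078505/128)/(-38) = -109395/256
  a_6 = (7)(8)(-109395/256) / ((6 - 10)(6 + 11)) = (-765765/32)/(-68) = 45045/128
  a_4 = (5)(6)(45045/128) / ((4 - 10)(4 + 11)) = (675675/64)/(-90) = -15015/128
  a_2 = (3)(4)(-15015/128) / ((2 - 10)(2 + 11)) = (-45045/32)/(-104) = 3465/256
  a_0 = (1)(2)(3465/256) / ((0 - 10)(0 + 11)) = (3465/128)/(-110) = -63/256
Hence P_10(x) = 46189 x^10/256 - 109395 x^8/256 + 45045 x^6/128 - 15015 x^4/128 + 3465 x^2/256 - 63/256.

P_10(x); series = 46189 x^10/256 - 109395 x^8/256 + 45045 x^6/128 - 15015 x^4/128 + 3465 x^2/256 - 63/256


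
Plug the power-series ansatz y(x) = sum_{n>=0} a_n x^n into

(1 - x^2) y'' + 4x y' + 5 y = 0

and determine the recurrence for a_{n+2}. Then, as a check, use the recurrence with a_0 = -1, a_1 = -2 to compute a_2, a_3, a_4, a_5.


Substitute y = sum_n a_n x^n.
(1 - 1 x^2) y'' contributes (n+2)(n+1) a_{n+2} - n(n-1) a_n at x^n.
4 x y'(x) contributes 4 n a_n at x^n.
5 y(x) contributes 5 a_n at x^n.
Matching x^n: (n+2)(n+1) a_{n+2} + (-n(n-1) + 4 n + 5) a_n = 0.
Thus a_{n+2} = (n(n-1) - 4 n - 5) / ((n+1)(n+2)) * a_n.

Check with a_0 = -1, a_1 = -2 (apply the recurrence for n = 0, 1, 2, 3): a_0 = -1, a_1 = -2, a_2 = 5/2, a_3 = 3, a_4 = -55/24, a_5 = -33/20.

a_(n+2) = (n(n-1) - 4 n - 5) / ((n+1)(n+2)) * a_n; check: a_0 = -1, a_1 = -2, a_2 = 5/2, a_3 = 3, a_4 = -55/24, a_5 = -33/20


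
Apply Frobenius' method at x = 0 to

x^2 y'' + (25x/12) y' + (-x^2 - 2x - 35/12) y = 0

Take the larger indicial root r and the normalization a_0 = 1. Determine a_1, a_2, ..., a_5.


Write in Frobenius form y'' + (p(x)/x) y' + (q(x)/x^2) y = 0:
  p(x) = 25/12,  q(x) = -x^2 - 2x - 35/12.
Indicial equation: r(r-1) + (25/12) r + (-35/12) = 0 -> roots r_1 = 5/4, r_2 = -7/3.
Take r = r_1 = 5/4. Let y(x) = x^r sum_{n>=0} a_n x^n with a_0 = 1.
Substitute y = x^r sum a_n x^n and match x^{r+n}. The recurrence is
  D(n) a_n - 2 a_{n-1} - 1 a_{n-2} = 0,  where D(n) = (r+n)(r+n-1) + (25/12)(r+n) + (-35/12).
  a_n = [2 a_{n-1} + 1 a_{n-2}] / D(n).
Since the indicial polynomial factors as (r - r_1)(r - r_2), D(n) = (r_1 + n - r_1)(r_1 + n - r_2) = n(n + 43/12).
Evaluating step by step (a_0 = 1):
  n = 1: D(1) = 1(1 + 43/12) = 55/12; numerator = 2(1) = 2; a_1 = (2)/(55/12) = 24/55
  n = 2: D(2) = 2(2 + 43/12) = 67/6; numerator = 2(24/55) + 1(1) = 103/55; a_2 = (103/55)/(67/6) = 618/3685
  n = 3: D(3) = 3(3 + 43/12) = 79/4; numerator = 2(618/3685) + 1(24/55) = 2844/3685; a_3 = (2844/3685)/(79/4) = 144/3685
  n = 4: D(4) = 4(4 + 43/12) = 91/3; numerator = 2(144/3685) + 1(618/3685) = 906/3685; a_4 = (906/3685)/(91/3) = 2718/335335
  n = 5: D(5) = 5(5 + 43/12) = 515/12; numerator = 2(2718/335335) + 1(144/3685) = 3708/67067; a_5 = (3708/67067)/(515/12) = 432/335335

r = 5/4; a_0 = 1; a_1 = 24/55; a_2 = 618/3685; a_3 = 144/3685; a_4 = 2718/335335; a_5 = 432/335335


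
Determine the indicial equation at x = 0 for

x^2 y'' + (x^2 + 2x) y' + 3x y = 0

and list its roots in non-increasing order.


Divide by x^2 to reach normal form y'' + P_1(x) y' + P_2(x) y = 0 with P_1(x) = 1 + 2/x and P_2(x) = 3/x.
x = 0 is a singular point because the y'-coefficient 1 + 2/x has a pole at x = 0 and the y-coefficient 3/x has a pole at x = 0.
It is a regular singular point because x P_1(x) = p(x) = x + 2 and x^2 P_2(x) = q(x) = 3x are polynomials, hence analytic at x = 0.
p(0) = 2,  q(0) = 0.
Indicial equation: r(r-1) + p(0) r + q(0) = 0, i.e. r^2 + (p(0) - 1) r + q(0) = 0, i.e. r^2 + 1 r = 0.
Discriminant: (1)^2 - 4(0) = 1, so r = (-1 ± 1)/2.
Solving: r_1 = 0, r_2 = -1.

indicial: r^2 + 1 r = 0; roots r_1 = 0, r_2 = -1


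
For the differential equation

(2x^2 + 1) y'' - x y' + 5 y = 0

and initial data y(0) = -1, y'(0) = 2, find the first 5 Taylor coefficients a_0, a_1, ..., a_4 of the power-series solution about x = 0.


Ansatz: y(x) = sum_{n>=0} a_n x^n, so y'(x) = sum_{n>=1} n a_n x^(n-1) and y''(x) = sum_{n>=2} n(n-1) a_n x^(n-2).
Substitute into P(x) y'' + Q(x) y' + R(x) y = 0 with P(x) = 2x^2 + 1, Q(x) = -x, R(x) = 5, and match powers of x.
Initial conditions: a_0 = -1, a_1 = 2.
Setting the coefficient of each power of x to zero and solving order by order (substituting the coefficients already found):
  x^0: 2 a_2 + 5 a_0 = 0  ->  2 a_2 = -5 a_0 = 5  ->  a_2 = 5/2
  x^1: 6 a_3 + 4 a_1 = 0  ->  6 a_3 = -4 a_1 = -8  ->  a_3 = -4/3
  x^2: 12 a_4 + 7 a_2 = 0  ->  12 a_4 = -7 a_2 = -35/2  ->  a_4 = -35/24
Truncated series: y(x) = -1 + 2 x + (5/2) x^2 - (4/3) x^3 - (35/24) x^4 + O(x^5).

a_0 = -1; a_1 = 2; a_2 = 5/2; a_3 = -4/3; a_4 = -35/24


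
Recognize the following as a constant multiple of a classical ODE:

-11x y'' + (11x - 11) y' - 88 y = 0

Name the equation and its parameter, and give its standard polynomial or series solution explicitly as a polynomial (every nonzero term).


All three coefficients share the factor -11; dividing through by -11 gives  x y'' + (1 - x) y' + 8 y = 0.
This matches the Laguerre equation x y'' + (1 - x) y' + n y = 0 with n = 8; the polynomial solution is L_8(x).
With y = sum_k a_k x^k, matching x^k gives (k+1)k a_{k+1} + (k+1) a_{k+1} - k a_k + n a_k = 0, i.e. (k+1)^2 a_{k+1} = (k - n) a_k = (k - 8) a_k. The right side vanishes at k = 8, so the series terminates at degree 8.
Standard normalization L_n(0) = 1 gives a_0 = 1. Work upward with a_{k+1} = (k - 8) a_k / (k+1)^2:
  a_1 = (0 - 8)(1) / 1^2 = -8/1 = -8
  a_2 = (1 - 8)(-8) / 2^2 = 56/4 = 14
  a_3 = (2 - 8)(14) / 3^2 = -84/9 = -28/3
  a_4 = (3 - 8)(-28/3) / 4^2 = (140/3)/16 = 35/12
  a_5 = (4 - 8)(35/12) / 5^2 = (-35/3)/25 = -7/15
  a_6 = (5 - 8)(-7/15) / 6^2 = (7/5)/36 = 7/180
  a_7 = (6 - 8)(7/180) / 7^2 = (-7/90)/49 = -1/630
  a_8 = (7 - 8)(-1/630) / 8^2 = (1/630)/64 = 1/40320
Hence L_8(x) = x^8/40320 - x^7/630 + 7 x^6/180 - 7 x^5/15 + 35 x^4/12 - 28 x^3/3 + 14 x^2 - 8 x + 1.

L_8(x); series = x^8/40320 - x^7/630 + 7 x^6/180 - 7 x^5/15 + 35 x^4/12 - 28 x^3/3 + 14 x^2 - 8 x + 1


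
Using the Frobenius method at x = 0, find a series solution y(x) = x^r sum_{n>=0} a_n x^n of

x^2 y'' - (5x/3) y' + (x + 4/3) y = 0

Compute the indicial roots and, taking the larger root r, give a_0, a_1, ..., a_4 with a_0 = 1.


Write in Frobenius form y'' + (p(x)/x) y' + (q(x)/x^2) y = 0:
  p(x) = -5/3,  q(x) = x + 4/3.
Indicial equation: r(r-1) + (-5/3) r + (4/3) = 0 -> roots r_1 = 2, r_2 = 2/3.
Take r = r_1 = 2. Let y(x) = x^r sum_{n>=0} a_n x^n with a_0 = 1.
Substitute y = x^r sum a_n x^n and match x^{r+n}. The recurrence is
  D(n) a_n + 1 a_{n-1} = 0,  where D(n) = (r+n)(r+n-1) + (-5/3)(r+n) + (4/3).
  a_n = -1 / D(n) * a_{n-1}.
Since the indicial polynomial factors as (r - r_1)(r - r_2), D(n) = (r_1 + n - r_1)(r_1 + n - r_2) = n(n + 4/3).
Evaluating step by step (a_0 = 1):
  n = 1: D(1) = 1(1 + 4/3) = 7/3; numerator = -1(1) = -1; a_1 = (-1)/(7/3) = -3/7
  n = 2: D(2) = 2(2 + 4/3) = 20/3; numerator = -1(-3/7) = 3/7; a_2 = (3/7)/(20/3) = 9/140
  n = 3: D(3) = 3(3 + 4/3) = 13; numerator = -1(9/140) = -9/140; a_3 = (-9/140)/(13) = -9/1820
  n = 4: D(4) = 4(4 + 4/3) = 64/3; numerator = -1(-9/1820) = 9/1820; a_4 = (9/1820)/(64/3) = 27/116480

r = 2; a_0 = 1; a_1 = -3/7; a_2 = 9/140; a_3 = -9/1820; a_4 = 27/116480


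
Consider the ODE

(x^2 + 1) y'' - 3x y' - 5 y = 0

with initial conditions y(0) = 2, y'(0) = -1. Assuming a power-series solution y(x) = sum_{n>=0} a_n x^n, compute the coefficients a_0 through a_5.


Ansatz: y(x) = sum_{n>=0} a_n x^n, so y'(x) = sum_{n>=1} n a_n x^(n-1) and y''(x) = sum_{n>=2} n(n-1) a_n x^(n-2).
Substitute into P(x) y'' + Q(x) y' + R(x) y = 0 with P(x) = x^2 + 1, Q(x) = -3x, R(x) = -5, and match powers of x.
Initial conditions: a_0 = 2, a_1 = -1.
Setting the coefficient of each power of x to zero and solving order by order (substituting the coefficients already found):
  x^0: 2 a_2 - 5 a_0 = 0  ->  2 a_2 = 5 a_0 = 10  ->  a_2 = 5
  x^1: 6 a_3 - 8 a_1 = 0  ->  6 a_3 = 8 a_1 = -8  ->  a_3 = -4/3
  x^2: 12 a_4 - 9 a_2 = 0  ->  12 a_4 = 9 a_2 = 45  ->  a_4 = 15/4
  x^3: 20 a_5 - 8 a_3 = 0  ->  20 a_5 = 8 a_3 = -32/3  ->  a_5 = -8/15
Truncated series: y(x) = 2 - x + 5 x^2 - (4/3) x^3 + (15/4) x^4 - (8/15) x^5 + O(x^6).

a_0 = 2; a_1 = -1; a_2 = 5; a_3 = -4/3; a_4 = 15/4; a_5 = -8/15


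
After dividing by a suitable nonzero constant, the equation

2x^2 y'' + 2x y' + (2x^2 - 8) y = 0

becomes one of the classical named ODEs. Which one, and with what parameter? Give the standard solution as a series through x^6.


All three coefficients share the factor 2; dividing through by 2 gives  x^2 y'' + x y' + (x^2 - 4) y = 0.
This matches the Bessel equation x^2 y'' + x y' + (x^2 - nu^2) y = 0 with nu^2 = 4, so nu = 2; the solution bounded at x = 0 is J_2(x).
Frobenius at x = 0: indicial roots ±nu; for r = nu the recurrence k(k + 2nu) c_k = -c_{k-2} gives the standard series J_nu(x) = sum_{k>=0} (-1)^k / (k! (k+nu)!) (x/2)^(2k+nu). Evaluate the first 3 terms:
  k = 0: (-1)^0 / (0! * 2! * 2^2) x^2 = 1/(1*2*4) x^2 = (1/8) x^2
  k = 1: (-1)^1 / (1! * 3! * 2^4) x^4 = -1/(1*6*16) x^4 = (-1/96) x^4
  k = 2: (-1)^2 / (2! * 4! * 2^6) x^6 = 1/(2*24*64) x^6 = (1/3072) x^6
Hence J_2(x) = x^6/3072 - x^4/96 + x^2/8 + ....

J_2(x); series = x^6/3072 - x^4/96 + x^2/8


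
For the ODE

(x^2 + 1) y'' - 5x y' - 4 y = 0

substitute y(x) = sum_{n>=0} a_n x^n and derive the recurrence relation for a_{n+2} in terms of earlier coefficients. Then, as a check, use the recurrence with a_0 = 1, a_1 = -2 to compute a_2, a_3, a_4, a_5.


Substitute y = sum_n a_n x^n.
(1 + 1 x^2) y'' contributes (n+2)(n+1) a_{n+2} + n(n-1) a_n at x^n.
-5 x y'(x) contributes -5 n a_n at x^n.
-4 y(x) contributes -4 a_n at x^n.
Matching x^n: (n+2)(n+1) a_{n+2} + (n(n-1) - 5 n - 4) a_n = 0.
Thus a_{n+2} = (-n(n-1) + 5 n + 4) / ((n+1)(n+2)) * a_n.

Check with a_0 = 1, a_1 = -2 (apply the recurrence for n = 0, 1, 2, 3): a_0 = 1, a_1 = -2, a_2 = 2, a_3 = -3, a_4 = 2, a_5 = -39/20.

a_(n+2) = (-n(n-1) + 5 n + 4) / ((n+1)(n+2)) * a_n; check: a_0 = 1, a_1 = -2, a_2 = 2, a_3 = -3, a_4 = 2, a_5 = -39/20


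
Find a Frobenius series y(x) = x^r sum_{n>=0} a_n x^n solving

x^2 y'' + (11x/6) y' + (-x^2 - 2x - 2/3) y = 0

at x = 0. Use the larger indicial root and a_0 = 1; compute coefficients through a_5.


Write in Frobenius form y'' + (p(x)/x) y' + (q(x)/x^2) y = 0:
  p(x) = 11/6,  q(x) = -x^2 - 2x - 2/3.
Indicial equation: r(r-1) + (11/6) r + (-2/3) = 0 -> roots r_1 = 1/2, r_2 = -4/3.
Take r = r_1 = 1/2. Let y(x) = x^r sum_{n>=0} a_n x^n with a_0 = 1.
Substitute y = x^r sum a_n x^n and match x^{r+n}. The recurrence is
  D(n) a_n - 2 a_{n-1} - 1 a_{n-2} = 0,  where D(n) = (r+n)(r+n-1) + (11/6)(r+n) + (-2/3).
  a_n = [2 a_{n-1} + 1 a_{n-2}] / D(n).
Since the indicial polynomial factors as (r - r_1)(r - r_2), D(n) = (r_1 + n - r_1)(r_1 + n - r_2) = n(n + 11/6).
Evaluating step by step (a_0 = 1):
  n = 1: D(1) = 1(1 + 11/6) = 17/6; numerator = 2(1) = 2; a_1 = (2)/(17/6) = 12/17
  n = 2: D(2) = 2(2 + 11/6) = 23/3; numerator = 2(12/17) + 1(1) = 41/17; a_2 = (41/17)/(23/3) = 123/391
  n = 3: D(3) = 3(3 + 11/6) = 29/2; numerator = 2(123/391) + 1(12/17) = 522/391; a_3 = (522/391)/(29/2) = 36/391
  n = 4: D(4) = 4(4 + 11/6) = 70/3; numerator = 2(36/391) + 1(123/391) = 195/391; a_4 = (195/391)/(70/3) = 117/5474
  n = 5: D(5) = 5(5 + 11/6) = 205/6; numerator = 2(117/5474) + 1(36/391) = 369/2737; a_5 = (369/2737)/(205/6) = 54/13685

r = 1/2; a_0 = 1; a_1 = 12/17; a_2 = 123/391; a_3 = 36/391; a_4 = 117/5474; a_5 = 54/13685
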